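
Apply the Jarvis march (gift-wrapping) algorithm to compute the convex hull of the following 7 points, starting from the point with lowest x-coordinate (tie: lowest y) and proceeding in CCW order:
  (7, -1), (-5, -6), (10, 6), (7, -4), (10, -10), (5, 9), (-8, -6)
Hull (CCW) = [(-8, -6), (10, -10), (10, 6), (5, 9)]

Jarvis march: at each step, from the current hull vertex p, select the next vertex q as the point such that every other point lies strictly to the left of (or on) the directed line p → q. (Equivalently: for every other point r, the cross product (q − p) × (r − p) ≥ 0.)
Starting point (lowest x, tie lowest y): (-8, -6). Wrap until returning to start. Resulting hull: (-8, -6), (10, -10), (10, 6), (5, 9).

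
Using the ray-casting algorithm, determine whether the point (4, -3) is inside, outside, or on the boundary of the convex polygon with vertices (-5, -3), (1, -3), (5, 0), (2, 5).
The point (4, -3) lies strictly outside the polygon

Cast a horizontal ray to the right from the query point and count how many polygon edges it crosses (each edge strictly once or zero times, handled with the usual half-open convention). 
Parity of crossings → even ⇒ outside.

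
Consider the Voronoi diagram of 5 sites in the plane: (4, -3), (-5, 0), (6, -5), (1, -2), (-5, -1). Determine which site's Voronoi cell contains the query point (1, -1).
Nearest site = (1, -2)

The Voronoi cell of site s contains exactly those query points closer to s than to any other site. Compute squared distances from q = (1, -1) to each site:
  (1 − 1)² + (-2 − -1)² = 1
  (4 − 1)² + (-3 − -1)² = 13
  (-5 − 1)² + (-1 − -1)² = 36
  (-5 − 1)² + (0 − -1)² = 37
  (6 − 1)² + (-5 − -1)² = 41
Minimum is attained by (1, -2), so q lies in its Voronoi cell.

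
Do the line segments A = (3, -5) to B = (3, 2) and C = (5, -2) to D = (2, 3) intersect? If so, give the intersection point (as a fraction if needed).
Yes; intersection at (3, 4/3) (t = 19/21 on AB, s = 2/3 on CD)

Parametrize AB as A + t(B − A) = (3 + 0 t, -5 + 7 t) and CD as C + s(D − C) = (5 + -3 s, -2 + 5 s). Solve the linear system for (t, s). Determinant = -21 ≠ 0, so a unique intersection of the containing lines exists. Solution: t = 19/21, s = 2/3 — both in [0, 1], so the segments cross. Intersection point: (3, 4/3).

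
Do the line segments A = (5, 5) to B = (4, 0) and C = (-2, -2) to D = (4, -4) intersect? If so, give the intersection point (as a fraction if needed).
No (intersection of containing lines falls outside at least one segment)

Parametrize and solve: t = 7/4, s = 7/8. At least one of these is outside [0, 1], so the segments do not intersect.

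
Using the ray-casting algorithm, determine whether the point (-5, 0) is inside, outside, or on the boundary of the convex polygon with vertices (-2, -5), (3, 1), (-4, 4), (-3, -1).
The point (-5, 0) lies strictly outside the polygon

Cast a horizontal ray to the right from the query point and count how many polygon edges it crosses (each edge strictly once or zero times, handled with the usual half-open convention). 
Parity of crossings → even ⇒ outside.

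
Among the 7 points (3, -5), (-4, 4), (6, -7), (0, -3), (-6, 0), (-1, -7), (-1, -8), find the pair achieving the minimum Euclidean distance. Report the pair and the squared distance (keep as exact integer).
Pair = ((-1, -7), (-1, -8)); squared distance = 1

Compute all C(7, 2) = 21 pairwise squared distances (x_i − x_j)² + (y_i − y_j)². The minimum is 1, attained by the pair ((-1, -7), (-1, -8)).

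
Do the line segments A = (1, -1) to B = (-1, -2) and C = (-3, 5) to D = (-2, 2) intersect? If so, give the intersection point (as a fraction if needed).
No (intersection of containing lines falls outside at least one segment)

Parametrize and solve: t = 6/7, s = 16/7. At least one of these is outside [0, 1], so the segments do not intersect.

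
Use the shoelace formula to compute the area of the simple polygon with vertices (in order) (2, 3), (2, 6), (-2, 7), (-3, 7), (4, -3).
Area = 19

Shoelace formula: Area = (1/2) |Σ_i (x_i · y_{i+1} − x_{i+1} · y_i)| (indices mod n). Compute each cross term:
  (2)(6) − (2)(3) = 6
  (2)(7) − (-2)(6) = 26
  (-2)(7) − (-3)(7) = 7
  (-3)(-3) − (4)(7) = -19
  (4)(3) − (2)(-3) = 18
Sum = 38, so (signed) Area = 38/2 = 19, |Area| = 19.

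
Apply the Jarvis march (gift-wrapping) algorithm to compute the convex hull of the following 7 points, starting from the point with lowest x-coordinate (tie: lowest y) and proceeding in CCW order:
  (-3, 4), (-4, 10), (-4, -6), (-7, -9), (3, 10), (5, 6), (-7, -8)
Hull (CCW) = [(-7, -9), (-4, -6), (5, 6), (3, 10), (-4, 10), (-7, -8)]

Jarvis march: at each step, from the current hull vertex p, select the next vertex q as the point such that every other point lies strictly to the left of (or on) the directed line p → q. (Equivalently: for every other point r, the cross product (q − p) × (r − p) ≥ 0.)
Starting point (lowest x, tie lowest y): (-7, -9). Wrap until returning to start. Resulting hull: (-7, -9), (-4, -6), (5, 6), (3, 10), (-4, 10), (-7, -8).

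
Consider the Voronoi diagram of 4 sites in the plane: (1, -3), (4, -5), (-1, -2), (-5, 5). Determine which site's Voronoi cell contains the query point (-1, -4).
Nearest site = (-1, -2)

The Voronoi cell of site s contains exactly those query points closer to s than to any other site. Compute squared distances from q = (-1, -4) to each site:
  (-1 − -1)² + (-2 − -4)² = 4
  (1 − -1)² + (-3 − -4)² = 5
  (4 − -1)² + (-5 − -4)² = 26
  (-5 − -1)² + (5 − -4)² = 97
Minimum is attained by (-1, -2), so q lies in its Voronoi cell.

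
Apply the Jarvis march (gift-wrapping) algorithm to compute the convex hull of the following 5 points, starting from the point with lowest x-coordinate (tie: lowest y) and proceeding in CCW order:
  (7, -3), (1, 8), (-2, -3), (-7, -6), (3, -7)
Hull (CCW) = [(-7, -6), (3, -7), (7, -3), (1, 8)]

Jarvis march: at each step, from the current hull vertex p, select the next vertex q as the point such that every other point lies strictly to the left of (or on) the directed line p → q. (Equivalently: for every other point r, the cross product (q − p) × (r − p) ≥ 0.)
Starting point (lowest x, tie lowest y): (-7, -6). Wrap until returning to start. Resulting hull: (-7, -6), (3, -7), (7, -3), (1, 8).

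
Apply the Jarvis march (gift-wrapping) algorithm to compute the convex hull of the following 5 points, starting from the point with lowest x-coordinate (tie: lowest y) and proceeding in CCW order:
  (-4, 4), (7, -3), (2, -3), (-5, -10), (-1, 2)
Hull (CCW) = [(-5, -10), (7, -3), (-4, 4)]

Jarvis march: at each step, from the current hull vertex p, select the next vertex q as the point such that every other point lies strictly to the left of (or on) the directed line p → q. (Equivalently: for every other point r, the cross product (q − p) × (r − p) ≥ 0.)
Starting point (lowest x, tie lowest y): (-5, -10). Wrap until returning to start. Resulting hull: (-5, -10), (7, -3), (-4, 4).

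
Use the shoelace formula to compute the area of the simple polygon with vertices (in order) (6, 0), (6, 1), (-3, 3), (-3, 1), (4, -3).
Area = 28

Shoelace formula: Area = (1/2) |Σ_i (x_i · y_{i+1} − x_{i+1} · y_i)| (indices mod n). Compute each cross term:
  (6)(1) − (6)(0) = 6
  (6)(3) − (-3)(1) = 21
  (-3)(1) − (-3)(3) = 6
  (-3)(-3) − (4)(1) = 5
  (4)(0) − (6)(-3) = 18
Sum = 56, so (signed) Area = 56/2 = 28, |Area| = 28.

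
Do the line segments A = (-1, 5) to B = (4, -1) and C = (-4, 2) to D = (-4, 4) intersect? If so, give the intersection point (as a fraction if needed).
No (intersection of containing lines falls outside at least one segment)

Parametrize and solve: t = -3/5, s = 33/10. At least one of these is outside [0, 1], so the segments do not intersect.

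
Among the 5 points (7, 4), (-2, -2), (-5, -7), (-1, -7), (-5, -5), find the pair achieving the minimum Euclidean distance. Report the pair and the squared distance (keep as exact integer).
Pair = ((-5, -7), (-5, -5)); squared distance = 4

Compute all C(5, 2) = 10 pairwise squared distances (x_i − x_j)² + (y_i − y_j)². The minimum is 4, attained by the pair ((-5, -7), (-5, -5)).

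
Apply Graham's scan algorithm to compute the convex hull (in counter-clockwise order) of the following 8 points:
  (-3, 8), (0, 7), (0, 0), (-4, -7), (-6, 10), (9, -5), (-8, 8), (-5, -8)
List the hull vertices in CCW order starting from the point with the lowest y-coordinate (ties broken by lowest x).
Hull (CCW) = [(-5, -8), (9, -5), (0, 7), (-6, 10), (-8, 8)]

Graham scan procedure:
  1. Find the pivot p₀ = point with lowest y (tie → lowest x): (-5, -8).
  2. Sort the remaining points by polar angle around p₀.
  3. Walk through sorted points, maintaining a stack; pop the top while the last three entries make a non-left turn (cross product ≤ 0).
  4. Final stack is the convex hull in CCW order: (-5, -8), (9, -5), (0, 7), (-6, 10), (-8, 8).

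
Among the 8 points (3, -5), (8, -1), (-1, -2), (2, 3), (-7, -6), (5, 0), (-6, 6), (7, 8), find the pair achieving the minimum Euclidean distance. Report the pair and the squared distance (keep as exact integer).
Pair = ((8, -1), (5, 0)); squared distance = 10

Compute all C(8, 2) = 28 pairwise squared distances (x_i − x_j)² + (y_i − y_j)². The minimum is 10, attained by the pair ((8, -1), (5, 0)).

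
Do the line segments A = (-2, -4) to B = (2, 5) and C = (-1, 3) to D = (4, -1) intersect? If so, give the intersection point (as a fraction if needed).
Yes; intersection at (34/61, 107/61) (t = 39/61 on AB, s = 19/61 on CD)

Parametrize AB as A + t(B − A) = (-2 + 4 t, -4 + 9 t) and CD as C + s(D − C) = (-1 + 5 s, 3 + -4 s). Solve the linear system for (t, s). Determinant = 61 ≠ 0, so a unique intersection of the containing lines exists. Solution: t = 39/61, s = 19/61 — both in [0, 1], so the segments cross. Intersection point: (34/61, 107/61).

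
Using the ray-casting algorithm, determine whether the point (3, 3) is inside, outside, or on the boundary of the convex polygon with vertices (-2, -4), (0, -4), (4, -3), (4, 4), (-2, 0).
The point (3, 3) lies strictly inside the polygon

Cast a horizontal ray to the right from the query point and count how many polygon edges it crosses (each edge strictly once or zero times, handled with the usual half-open convention). 
Parity of crossings → odd ⇒ inside.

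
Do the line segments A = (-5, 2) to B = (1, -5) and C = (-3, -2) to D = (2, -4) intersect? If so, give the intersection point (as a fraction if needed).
Yes; intersection at (-19/23, -66/23) (t = 16/23 on AB, s = 10/23 on CD)

Parametrize AB as A + t(B − A) = (-5 + 6 t, 2 + -7 t) and CD as C + s(D − C) = (-3 + 5 s, -2 + -2 s). Solve the linear system for (t, s). Determinant = -23 ≠ 0, so a unique intersection of the containing lines exists. Solution: t = 16/23, s = 10/23 — both in [0, 1], so the segments cross. Intersection point: (-19/23, -66/23).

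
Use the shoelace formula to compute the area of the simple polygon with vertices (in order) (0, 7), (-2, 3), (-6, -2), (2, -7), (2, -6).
Area = 49

Shoelace formula: Area = (1/2) |Σ_i (x_i · y_{i+1} − x_{i+1} · y_i)| (indices mod n). Compute each cross term:
  (0)(3) − (-2)(7) = 14
  (-2)(-2) − (-6)(3) = 22
  (-6)(-7) − (2)(-2) = 46
  (2)(-6) − (2)(-7) = 2
  (2)(7) − (0)(-6) = 14
Sum = 98, so (signed) Area = 98/2 = 49, |Area| = 49.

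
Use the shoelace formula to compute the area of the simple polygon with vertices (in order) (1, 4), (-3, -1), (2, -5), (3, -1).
Area = 27

Shoelace formula: Area = (1/2) |Σ_i (x_i · y_{i+1} − x_{i+1} · y_i)| (indices mod n). Compute each cross term:
  (1)(-1) − (-3)(4) = 11
  (-3)(-5) − (2)(-1) = 17
  (2)(-1) − (3)(-5) = 13
  (3)(4) − (1)(-1) = 13
Sum = 54, so (signed) Area = 54/2 = 27, |Area| = 27.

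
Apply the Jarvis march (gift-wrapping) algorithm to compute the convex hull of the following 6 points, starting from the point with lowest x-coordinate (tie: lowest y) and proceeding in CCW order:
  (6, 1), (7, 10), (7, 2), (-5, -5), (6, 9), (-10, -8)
Hull (CCW) = [(-10, -8), (6, 1), (7, 2), (7, 10), (6, 9)]

Jarvis march: at each step, from the current hull vertex p, select the next vertex q as the point such that every other point lies strictly to the left of (or on) the directed line p → q. (Equivalently: for every other point r, the cross product (q − p) × (r − p) ≥ 0.)
Starting point (lowest x, tie lowest y): (-10, -8). Wrap until returning to start. Resulting hull: (-10, -8), (6, 1), (7, 2), (7, 10), (6, 9).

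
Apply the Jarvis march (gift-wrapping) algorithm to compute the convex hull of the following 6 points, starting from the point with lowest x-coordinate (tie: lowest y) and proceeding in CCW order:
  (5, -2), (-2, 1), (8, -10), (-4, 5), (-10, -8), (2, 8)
Hull (CCW) = [(-10, -8), (8, -10), (2, 8), (-4, 5)]

Jarvis march: at each step, from the current hull vertex p, select the next vertex q as the point such that every other point lies strictly to the left of (or on) the directed line p → q. (Equivalently: for every other point r, the cross product (q − p) × (r − p) ≥ 0.)
Starting point (lowest x, tie lowest y): (-10, -8). Wrap until returning to start. Resulting hull: (-10, -8), (8, -10), (2, 8), (-4, 5).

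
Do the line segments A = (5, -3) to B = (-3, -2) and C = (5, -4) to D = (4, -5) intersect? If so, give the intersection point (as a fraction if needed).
No (intersection of containing lines falls outside at least one segment)

Parametrize and solve: t = -1/9, s = -8/9. At least one of these is outside [0, 1], so the segments do not intersect.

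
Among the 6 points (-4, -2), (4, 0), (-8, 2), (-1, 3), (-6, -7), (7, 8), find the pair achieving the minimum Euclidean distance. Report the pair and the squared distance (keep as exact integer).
Pair = ((-4, -2), (-6, -7)); squared distance = 29

Compute all C(6, 2) = 15 pairwise squared distances (x_i − x_j)² + (y_i − y_j)². The minimum is 29, attained by the pair ((-4, -2), (-6, -7)).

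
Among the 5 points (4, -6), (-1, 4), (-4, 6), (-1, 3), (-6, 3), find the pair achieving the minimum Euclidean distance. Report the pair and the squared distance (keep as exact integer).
Pair = ((-1, 4), (-1, 3)); squared distance = 1

Compute all C(5, 2) = 10 pairwise squared distances (x_i − x_j)² + (y_i − y_j)². The minimum is 1, attained by the pair ((-1, 4), (-1, 3)).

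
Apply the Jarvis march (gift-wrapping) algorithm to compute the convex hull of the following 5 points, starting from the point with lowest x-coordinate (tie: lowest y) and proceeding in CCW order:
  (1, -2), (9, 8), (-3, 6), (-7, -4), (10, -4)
Hull (CCW) = [(-7, -4), (10, -4), (9, 8), (-3, 6)]

Jarvis march: at each step, from the current hull vertex p, select the next vertex q as the point such that every other point lies strictly to the left of (or on) the directed line p → q. (Equivalently: for every other point r, the cross product (q − p) × (r − p) ≥ 0.)
Starting point (lowest x, tie lowest y): (-7, -4). Wrap until returning to start. Resulting hull: (-7, -4), (10, -4), (9, 8), (-3, 6).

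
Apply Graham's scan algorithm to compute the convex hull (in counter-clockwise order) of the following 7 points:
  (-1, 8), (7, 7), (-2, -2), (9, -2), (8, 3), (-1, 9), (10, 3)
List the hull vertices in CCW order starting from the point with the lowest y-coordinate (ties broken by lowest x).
Hull (CCW) = [(-2, -2), (9, -2), (10, 3), (7, 7), (-1, 9)]

Graham scan procedure:
  1. Find the pivot p₀ = point with lowest y (tie → lowest x): (-2, -2).
  2. Sort the remaining points by polar angle around p₀.
  3. Walk through sorted points, maintaining a stack; pop the top while the last three entries make a non-left turn (cross product ≤ 0).
  4. Final stack is the convex hull in CCW order: (-2, -2), (9, -2), (10, 3), (7, 7), (-1, 9).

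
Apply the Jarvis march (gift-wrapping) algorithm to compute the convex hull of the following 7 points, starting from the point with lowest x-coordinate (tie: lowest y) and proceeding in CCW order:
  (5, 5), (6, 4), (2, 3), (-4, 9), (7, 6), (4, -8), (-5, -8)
Hull (CCW) = [(-5, -8), (4, -8), (7, 6), (-4, 9)]

Jarvis march: at each step, from the current hull vertex p, select the next vertex q as the point such that every other point lies strictly to the left of (or on) the directed line p → q. (Equivalently: for every other point r, the cross product (q − p) × (r − p) ≥ 0.)
Starting point (lowest x, tie lowest y): (-5, -8). Wrap until returning to start. Resulting hull: (-5, -8), (4, -8), (7, 6), (-4, 9).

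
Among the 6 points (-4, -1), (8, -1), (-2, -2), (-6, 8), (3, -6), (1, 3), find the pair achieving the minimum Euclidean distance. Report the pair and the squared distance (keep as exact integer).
Pair = ((-4, -1), (-2, -2)); squared distance = 5

Compute all C(6, 2) = 15 pairwise squared distances (x_i − x_j)² + (y_i − y_j)². The minimum is 5, attained by the pair ((-4, -1), (-2, -2)).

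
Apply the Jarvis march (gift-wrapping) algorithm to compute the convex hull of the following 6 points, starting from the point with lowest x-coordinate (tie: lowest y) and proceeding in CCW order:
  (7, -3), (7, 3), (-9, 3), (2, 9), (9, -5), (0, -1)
Hull (CCW) = [(-9, 3), (9, -5), (7, 3), (2, 9)]

Jarvis march: at each step, from the current hull vertex p, select the next vertex q as the point such that every other point lies strictly to the left of (or on) the directed line p → q. (Equivalently: for every other point r, the cross product (q − p) × (r − p) ≥ 0.)
Starting point (lowest x, tie lowest y): (-9, 3). Wrap until returning to start. Resulting hull: (-9, 3), (9, -5), (7, 3), (2, 9).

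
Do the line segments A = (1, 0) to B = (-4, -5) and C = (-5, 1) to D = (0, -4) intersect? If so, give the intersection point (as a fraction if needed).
Yes; intersection at (-3/2, -5/2) (t = 1/2 on AB, s = 7/10 on CD)

Parametrize AB as A + t(B − A) = (1 + -5 t, 0 + -5 t) and CD as C + s(D − C) = (-5 + 5 s, 1 + -5 s). Solve the linear system for (t, s). Determinant = -50 ≠ 0, so a unique intersection of the containing lines exists. Solution: t = 1/2, s = 7/10 — both in [0, 1], so the segments cross. Intersection point: (-3/2, -5/2).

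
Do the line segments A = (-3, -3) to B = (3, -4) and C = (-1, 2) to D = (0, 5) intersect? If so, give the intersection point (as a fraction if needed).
No (intersection of containing lines falls outside at least one segment)

Parametrize and solve: t = 1/19, s = -32/19. At least one of these is outside [0, 1], so the segments do not intersect.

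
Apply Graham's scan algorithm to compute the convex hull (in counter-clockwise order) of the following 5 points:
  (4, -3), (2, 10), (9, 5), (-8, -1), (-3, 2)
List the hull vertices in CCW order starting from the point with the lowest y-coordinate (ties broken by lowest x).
Hull (CCW) = [(4, -3), (9, 5), (2, 10), (-8, -1)]

Graham scan procedure:
  1. Find the pivot p₀ = point with lowest y (tie → lowest x): (4, -3).
  2. Sort the remaining points by polar angle around p₀.
  3. Walk through sorted points, maintaining a stack; pop the top while the last three entries make a non-left turn (cross product ≤ 0).
  4. Final stack is the convex hull in CCW order: (4, -3), (9, 5), (2, 10), (-8, -1).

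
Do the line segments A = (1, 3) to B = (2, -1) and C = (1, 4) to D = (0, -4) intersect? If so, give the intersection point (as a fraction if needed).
No (intersection of containing lines falls outside at least one segment)

Parametrize and solve: t = -1/12, s = 1/12. At least one of these is outside [0, 1], so the segments do not intersect.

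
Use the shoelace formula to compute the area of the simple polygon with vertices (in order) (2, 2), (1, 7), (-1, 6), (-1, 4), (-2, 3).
Area = 11

Shoelace formula: Area = (1/2) |Σ_i (x_i · y_{i+1} − x_{i+1} · y_i)| (indices mod n). Compute each cross term:
  (2)(7) − (1)(2) = 12
  (1)(6) − (-1)(7) = 13
  (-1)(4) − (-1)(6) = 2
  (-1)(3) − (-2)(4) = 5
  (-2)(2) − (2)(3) = -10
Sum = 22, so (signed) Area = 22/2 = 11, |Area| = 11.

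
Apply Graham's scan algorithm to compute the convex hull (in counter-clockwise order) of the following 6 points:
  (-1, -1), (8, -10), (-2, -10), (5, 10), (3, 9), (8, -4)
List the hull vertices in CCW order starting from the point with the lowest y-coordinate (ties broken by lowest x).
Hull (CCW) = [(-2, -10), (8, -10), (8, -4), (5, 10), (3, 9), (-1, -1)]

Graham scan procedure:
  1. Find the pivot p₀ = point with lowest y (tie → lowest x): (-2, -10).
  2. Sort the remaining points by polar angle around p₀.
  3. Walk through sorted points, maintaining a stack; pop the top while the last three entries make a non-left turn (cross product ≤ 0).
  4. Final stack is the convex hull in CCW order: (-2, -10), (8, -10), (8, -4), (5, 10), (3, 9), (-1, -1).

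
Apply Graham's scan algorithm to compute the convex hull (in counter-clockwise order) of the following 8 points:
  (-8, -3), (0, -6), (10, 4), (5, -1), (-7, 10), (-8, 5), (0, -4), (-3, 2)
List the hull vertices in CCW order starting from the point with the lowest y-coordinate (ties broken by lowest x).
Hull (CCW) = [(0, -6), (10, 4), (-7, 10), (-8, 5), (-8, -3)]

Graham scan procedure:
  1. Find the pivot p₀ = point with lowest y (tie → lowest x): (0, -6).
  2. Sort the remaining points by polar angle around p₀.
  3. Walk through sorted points, maintaining a stack; pop the top while the last three entries make a non-left turn (cross product ≤ 0).
  4. Final stack is the convex hull in CCW order: (0, -6), (10, 4), (-7, 10), (-8, 5), (-8, -3).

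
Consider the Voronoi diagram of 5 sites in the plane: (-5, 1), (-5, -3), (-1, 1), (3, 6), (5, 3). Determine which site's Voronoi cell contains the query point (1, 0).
Nearest site = (-1, 1)

The Voronoi cell of site s contains exactly those query points closer to s than to any other site. Compute squared distances from q = (1, 0) to each site:
  (-1 − 1)² + (1 − 0)² = 5
  (5 − 1)² + (3 − 0)² = 25
  (-5 − 1)² + (1 − 0)² = 37
  (3 − 1)² + (6 − 0)² = 40
  (-5 − 1)² + (-3 − 0)² = 45
Minimum is attained by (-1, 1), so q lies in its Voronoi cell.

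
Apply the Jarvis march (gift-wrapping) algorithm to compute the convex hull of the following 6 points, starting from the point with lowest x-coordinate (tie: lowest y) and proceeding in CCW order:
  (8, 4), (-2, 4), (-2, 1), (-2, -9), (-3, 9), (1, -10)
Hull (CCW) = [(-3, 9), (-2, -9), (1, -10), (8, 4)]

Jarvis march: at each step, from the current hull vertex p, select the next vertex q as the point such that every other point lies strictly to the left of (or on) the directed line p → q. (Equivalently: for every other point r, the cross product (q − p) × (r − p) ≥ 0.)
Starting point (lowest x, tie lowest y): (-3, 9). Wrap until returning to start. Resulting hull: (-3, 9), (-2, -9), (1, -10), (8, 4).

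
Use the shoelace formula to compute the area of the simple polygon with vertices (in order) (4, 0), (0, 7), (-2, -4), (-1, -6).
Area = 37

Shoelace formula: Area = (1/2) |Σ_i (x_i · y_{i+1} − x_{i+1} · y_i)| (indices mod n). Compute each cross term:
  (4)(7) − (0)(0) = 28
  (0)(-4) − (-2)(7) = 14
  (-2)(-6) − (-1)(-4) = 8
  (-1)(0) − (4)(-6) = 24
Sum = 74, so (signed) Area = 74/2 = 37, |Area| = 37.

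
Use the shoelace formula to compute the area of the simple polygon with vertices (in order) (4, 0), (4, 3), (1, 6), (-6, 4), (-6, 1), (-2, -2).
Area = 113/2

Shoelace formula: Area = (1/2) |Σ_i (x_i · y_{i+1} − x_{i+1} · y_i)| (indices mod n). Compute each cross term:
  (4)(3) − (4)(0) = 12
  (4)(6) − (1)(3) = 21
  (1)(4) − (-6)(6) = 40
  (-6)(1) − (-6)(4) = 18
  (-6)(-2) − (-2)(1) = 14
  (-2)(0) − (4)(-2) = 8
Sum = 113, so (signed) Area = 113/2 = 113/2, |Area| = 113/2.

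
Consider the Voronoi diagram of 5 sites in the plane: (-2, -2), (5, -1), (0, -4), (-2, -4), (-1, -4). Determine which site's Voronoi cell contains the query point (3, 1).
Nearest site = (5, -1)

The Voronoi cell of site s contains exactly those query points closer to s than to any other site. Compute squared distances from q = (3, 1) to each site:
  (5 − 3)² + (-1 − 1)² = 8
  (-2 − 3)² + (-2 − 1)² = 34
  (0 − 3)² + (-4 − 1)² = 34
  (-1 − 3)² + (-4 − 1)² = 41
  (-2 − 3)² + (-4 − 1)² = 50
Minimum is attained by (5, -1), so q lies in its Voronoi cell.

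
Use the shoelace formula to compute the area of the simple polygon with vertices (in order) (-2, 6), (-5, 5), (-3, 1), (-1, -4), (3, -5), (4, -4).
Area = 42

Shoelace formula: Area = (1/2) |Σ_i (x_i · y_{i+1} − x_{i+1} · y_i)| (indices mod n). Compute each cross term:
  (-2)(5) − (-5)(6) = 20
  (-5)(1) − (-3)(5) = 10
  (-3)(-4) − (-1)(1) = 13
  (-1)(-5) − (3)(-4) = 17
  (3)(-4) − (4)(-5) = 8
  (4)(6) − (-2)(-4) = 16
Sum = 84, so (signed) Area = 84/2 = 42, |Area| = 42.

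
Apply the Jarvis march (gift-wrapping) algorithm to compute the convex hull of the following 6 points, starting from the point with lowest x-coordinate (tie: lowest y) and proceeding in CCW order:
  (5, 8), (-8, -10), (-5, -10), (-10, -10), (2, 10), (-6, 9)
Hull (CCW) = [(-10, -10), (-5, -10), (5, 8), (2, 10), (-6, 9)]

Jarvis march: at each step, from the current hull vertex p, select the next vertex q as the point such that every other point lies strictly to the left of (or on) the directed line p → q. (Equivalently: for every other point r, the cross product (q − p) × (r − p) ≥ 0.)
Starting point (lowest x, tie lowest y): (-10, -10). Wrap until returning to start. Resulting hull: (-10, -10), (-5, -10), (5, 8), (2, 10), (-6, 9).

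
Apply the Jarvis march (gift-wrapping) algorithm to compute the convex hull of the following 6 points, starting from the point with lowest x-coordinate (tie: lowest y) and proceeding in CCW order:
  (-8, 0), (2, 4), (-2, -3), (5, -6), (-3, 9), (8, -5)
Hull (CCW) = [(-8, 0), (-2, -3), (5, -6), (8, -5), (2, 4), (-3, 9)]

Jarvis march: at each step, from the current hull vertex p, select the next vertex q as the point such that every other point lies strictly to the left of (or on) the directed line p → q. (Equivalently: for every other point r, the cross product (q − p) × (r − p) ≥ 0.)
Starting point (lowest x, tie lowest y): (-8, 0). Wrap until returning to start. Resulting hull: (-8, 0), (-2, -3), (5, -6), (8, -5), (2, 4), (-3, 9).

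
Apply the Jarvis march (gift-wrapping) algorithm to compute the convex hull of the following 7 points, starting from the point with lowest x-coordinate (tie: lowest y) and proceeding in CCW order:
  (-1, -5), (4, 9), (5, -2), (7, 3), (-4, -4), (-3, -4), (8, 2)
Hull (CCW) = [(-4, -4), (-1, -5), (5, -2), (8, 2), (4, 9)]

Jarvis march: at each step, from the current hull vertex p, select the next vertex q as the point such that every other point lies strictly to the left of (or on) the directed line p → q. (Equivalently: for every other point r, the cross product (q − p) × (r − p) ≥ 0.)
Starting point (lowest x, tie lowest y): (-4, -4). Wrap until returning to start. Resulting hull: (-4, -4), (-1, -5), (5, -2), (8, 2), (4, 9).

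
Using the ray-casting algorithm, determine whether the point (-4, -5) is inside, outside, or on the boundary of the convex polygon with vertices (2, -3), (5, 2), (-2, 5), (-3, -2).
The point (-4, -5) lies strictly outside the polygon

Cast a horizontal ray to the right from the query point and count how many polygon edges it crosses (each edge strictly once or zero times, handled with the usual half-open convention). 
Parity of crossings → even ⇒ outside.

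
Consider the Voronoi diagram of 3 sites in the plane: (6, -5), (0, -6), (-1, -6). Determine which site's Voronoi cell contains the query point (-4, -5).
Nearest site = (-1, -6)

The Voronoi cell of site s contains exactly those query points closer to s than to any other site. Compute squared distances from q = (-4, -5) to each site:
  (-1 − -4)² + (-6 − -5)² = 10
  (0 − -4)² + (-6 − -5)² = 17
  (6 − -4)² + (-5 − -5)² = 100
Minimum is attained by (-1, -6), so q lies in its Voronoi cell.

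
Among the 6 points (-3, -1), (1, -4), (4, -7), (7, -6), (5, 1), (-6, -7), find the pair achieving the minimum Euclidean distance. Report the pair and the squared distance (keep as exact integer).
Pair = ((4, -7), (7, -6)); squared distance = 10

Compute all C(6, 2) = 15 pairwise squared distances (x_i − x_j)² + (y_i − y_j)². The minimum is 10, attained by the pair ((4, -7), (7, -6)).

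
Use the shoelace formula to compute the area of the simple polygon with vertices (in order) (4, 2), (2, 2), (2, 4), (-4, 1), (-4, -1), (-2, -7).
Area = 42

Shoelace formula: Area = (1/2) |Σ_i (x_i · y_{i+1} − x_{i+1} · y_i)| (indices mod n). Compute each cross term:
  (4)(2) − (2)(2) = 4
  (2)(4) − (2)(2) = 4
  (2)(1) − (-4)(4) = 18
  (-4)(-1) − (-4)(1) = 8
  (-4)(-7) − (-2)(-1) = 26
  (-2)(2) − (4)(-7) = 24
Sum = 84, so (signed) Area = 84/2 = 42, |Area| = 42.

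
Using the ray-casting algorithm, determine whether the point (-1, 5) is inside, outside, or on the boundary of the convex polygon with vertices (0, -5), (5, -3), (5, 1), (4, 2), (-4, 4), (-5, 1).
The point (-1, 5) lies strictly outside the polygon

Cast a horizontal ray to the right from the query point and count how many polygon edges it crosses (each edge strictly once or zero times, handled with the usual half-open convention). 
Parity of crossings → even ⇒ outside.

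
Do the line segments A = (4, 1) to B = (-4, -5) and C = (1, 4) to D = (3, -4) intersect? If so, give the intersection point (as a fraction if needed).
Yes; intersection at (40/19, -8/19) (t = 9/38 on AB, s = 21/38 on CD)

Parametrize AB as A + t(B − A) = (4 + -8 t, 1 + -6 t) and CD as C + s(D − C) = (1 + 2 s, 4 + -8 s). Solve the linear system for (t, s). Determinant = -76 ≠ 0, so a unique intersection of the containing lines exists. Solution: t = 9/38, s = 21/38 — both in [0, 1], so the segments cross. Intersection point: (40/19, -8/19).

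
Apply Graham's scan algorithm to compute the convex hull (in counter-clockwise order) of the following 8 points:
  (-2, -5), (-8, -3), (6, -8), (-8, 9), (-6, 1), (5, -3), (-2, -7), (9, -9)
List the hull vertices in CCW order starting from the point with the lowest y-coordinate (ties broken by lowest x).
Hull (CCW) = [(9, -9), (5, -3), (-8, 9), (-8, -3), (-2, -7)]

Graham scan procedure:
  1. Find the pivot p₀ = point with lowest y (tie → lowest x): (9, -9).
  2. Sort the remaining points by polar angle around p₀.
  3. Walk through sorted points, maintaining a stack; pop the top while the last three entries make a non-left turn (cross product ≤ 0).
  4. Final stack is the convex hull in CCW order: (9, -9), (5, -3), (-8, 9), (-8, -3), (-2, -7).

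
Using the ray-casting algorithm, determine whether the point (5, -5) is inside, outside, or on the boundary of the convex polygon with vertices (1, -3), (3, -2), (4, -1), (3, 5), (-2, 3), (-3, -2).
The point (5, -5) lies strictly outside the polygon

Cast a horizontal ray to the right from the query point and count how many polygon edges it crosses (each edge strictly once or zero times, handled with the usual half-open convention). 
Parity of crossings → even ⇒ outside.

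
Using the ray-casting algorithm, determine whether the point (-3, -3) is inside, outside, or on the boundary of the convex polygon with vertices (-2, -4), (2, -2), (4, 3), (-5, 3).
The point (-3, -3) lies strictly outside the polygon

Cast a horizontal ray to the right from the query point and count how many polygon edges it crosses (each edge strictly once or zero times, handled with the usual half-open convention). 
Parity of crossings → even ⇒ outside.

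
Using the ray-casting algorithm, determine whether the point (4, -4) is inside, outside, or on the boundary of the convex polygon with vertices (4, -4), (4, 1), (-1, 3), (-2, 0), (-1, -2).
The point (4, -4) lies on the polygon boundary

Boundary check: the query satisfies the collinearity and bounding-box conditions for some polygon edge, so it lies exactly on the boundary.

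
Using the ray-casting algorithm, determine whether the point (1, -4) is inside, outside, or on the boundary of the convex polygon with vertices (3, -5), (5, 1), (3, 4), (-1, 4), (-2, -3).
The point (1, -4) lies strictly inside the polygon

Cast a horizontal ray to the right from the query point and count how many polygon edges it crosses (each edge strictly once or zero times, handled with the usual half-open convention). 
Parity of crossings → odd ⇒ inside.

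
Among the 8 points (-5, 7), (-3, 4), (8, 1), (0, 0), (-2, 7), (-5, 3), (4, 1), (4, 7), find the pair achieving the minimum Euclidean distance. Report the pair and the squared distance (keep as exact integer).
Pair = ((-3, 4), (-5, 3)); squared distance = 5

Compute all C(8, 2) = 28 pairwise squared distances (x_i − x_j)² + (y_i − y_j)². The minimum is 5, attained by the pair ((-3, 4), (-5, 3)).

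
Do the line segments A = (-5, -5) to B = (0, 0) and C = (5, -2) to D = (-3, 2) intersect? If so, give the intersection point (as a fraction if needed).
No (intersection of containing lines falls outside at least one segment)

Parametrize and solve: t = 16/15, s = 7/12. At least one of these is outside [0, 1], so the segments do not intersect.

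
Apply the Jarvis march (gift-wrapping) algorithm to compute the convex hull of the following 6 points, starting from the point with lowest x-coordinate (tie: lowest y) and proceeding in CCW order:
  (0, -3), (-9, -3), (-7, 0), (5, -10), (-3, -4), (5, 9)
Hull (CCW) = [(-9, -3), (5, -10), (5, 9), (-7, 0)]

Jarvis march: at each step, from the current hull vertex p, select the next vertex q as the point such that every other point lies strictly to the left of (or on) the directed line p → q. (Equivalently: for every other point r, the cross product (q − p) × (r − p) ≥ 0.)
Starting point (lowest x, tie lowest y): (-9, -3). Wrap until returning to start. Resulting hull: (-9, -3), (5, -10), (5, 9), (-7, 0).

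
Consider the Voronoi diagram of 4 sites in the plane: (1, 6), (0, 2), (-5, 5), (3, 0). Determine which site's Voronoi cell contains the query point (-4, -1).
Nearest site = (0, 2)

The Voronoi cell of site s contains exactly those query points closer to s than to any other site. Compute squared distances from q = (-4, -1) to each site:
  (0 − -4)² + (2 − -1)² = 25
  (-5 − -4)² + (5 − -1)² = 37
  (3 − -4)² + (0 − -1)² = 50
  (1 − -4)² + (6 − -1)² = 74
Minimum is attained by (0, 2), so q lies in its Voronoi cell.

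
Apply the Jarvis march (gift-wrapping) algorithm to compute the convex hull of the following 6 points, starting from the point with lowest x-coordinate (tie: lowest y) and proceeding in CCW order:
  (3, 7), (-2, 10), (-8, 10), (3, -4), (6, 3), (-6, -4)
Hull (CCW) = [(-8, 10), (-6, -4), (3, -4), (6, 3), (3, 7), (-2, 10)]

Jarvis march: at each step, from the current hull vertex p, select the next vertex q as the point such that every other point lies strictly to the left of (or on) the directed line p → q. (Equivalently: for every other point r, the cross product (q − p) × (r − p) ≥ 0.)
Starting point (lowest x, tie lowest y): (-8, 10). Wrap until returning to start. Resulting hull: (-8, 10), (-6, -4), (3, -4), (6, 3), (3, 7), (-2, 10).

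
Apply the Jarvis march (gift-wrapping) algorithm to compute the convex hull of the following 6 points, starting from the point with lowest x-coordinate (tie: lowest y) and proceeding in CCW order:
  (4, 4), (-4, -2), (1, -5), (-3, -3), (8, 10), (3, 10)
Hull (CCW) = [(-4, -2), (-3, -3), (1, -5), (8, 10), (3, 10)]

Jarvis march: at each step, from the current hull vertex p, select the next vertex q as the point such that every other point lies strictly to the left of (or on) the directed line p → q. (Equivalently: for every other point r, the cross product (q − p) × (r − p) ≥ 0.)
Starting point (lowest x, tie lowest y): (-4, -2). Wrap until returning to start. Resulting hull: (-4, -2), (-3, -3), (1, -5), (8, 10), (3, 10).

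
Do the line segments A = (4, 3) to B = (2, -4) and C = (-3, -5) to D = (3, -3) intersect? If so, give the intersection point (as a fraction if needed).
Yes; intersection at (42/19, -62/19) (t = 17/19 on AB, s = 33/38 on CD)

Parametrize AB as A + t(B − A) = (4 + -2 t, 3 + -7 t) and CD as C + s(D − C) = (-3 + 6 s, -5 + 2 s). Solve the linear system for (t, s). Determinant = -38 ≠ 0, so a unique intersection of the containing lines exists. Solution: t = 17/19, s = 33/38 — both in [0, 1], so the segments cross. Intersection point: (42/19, -62/19).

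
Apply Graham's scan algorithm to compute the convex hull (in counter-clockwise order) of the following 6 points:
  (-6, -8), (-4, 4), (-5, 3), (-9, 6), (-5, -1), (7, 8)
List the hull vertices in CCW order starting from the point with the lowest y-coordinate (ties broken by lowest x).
Hull (CCW) = [(-6, -8), (7, 8), (-9, 6)]

Graham scan procedure:
  1. Find the pivot p₀ = point with lowest y (tie → lowest x): (-6, -8).
  2. Sort the remaining points by polar angle around p₀.
  3. Walk through sorted points, maintaining a stack; pop the top while the last three entries make a non-left turn (cross product ≤ 0).
  4. Final stack is the convex hull in CCW order: (-6, -8), (7, 8), (-9, 6).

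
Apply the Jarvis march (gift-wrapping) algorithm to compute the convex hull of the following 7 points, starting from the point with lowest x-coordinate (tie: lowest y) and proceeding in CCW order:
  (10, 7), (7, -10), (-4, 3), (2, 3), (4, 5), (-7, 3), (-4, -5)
Hull (CCW) = [(-7, 3), (-4, -5), (7, -10), (10, 7)]

Jarvis march: at each step, from the current hull vertex p, select the next vertex q as the point such that every other point lies strictly to the left of (or on) the directed line p → q. (Equivalently: for every other point r, the cross product (q − p) × (r − p) ≥ 0.)
Starting point (lowest x, tie lowest y): (-7, 3). Wrap until returning to start. Resulting hull: (-7, 3), (-4, -5), (7, -10), (10, 7).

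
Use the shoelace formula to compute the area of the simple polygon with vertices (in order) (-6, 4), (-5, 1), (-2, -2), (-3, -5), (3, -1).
Area = 27

Shoelace formula: Area = (1/2) |Σ_i (x_i · y_{i+1} − x_{i+1} · y_i)| (indices mod n). Compute each cross term:
  (-6)(1) − (-5)(4) = 14
  (-5)(-2) − (-2)(1) = 12
  (-2)(-5) − (-3)(-2) = 4
  (-3)(-1) − (3)(-5) = 18
  (3)(4) − (-6)(-1) = 6
Sum = 54, so (signed) Area = 54/2 = 27, |Area| = 27.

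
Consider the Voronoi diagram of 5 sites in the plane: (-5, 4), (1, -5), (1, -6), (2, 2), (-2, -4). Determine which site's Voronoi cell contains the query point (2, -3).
Nearest site = (1, -5)

The Voronoi cell of site s contains exactly those query points closer to s than to any other site. Compute squared distances from q = (2, -3) to each site:
  (1 − 2)² + (-5 − -3)² = 5
  (1 − 2)² + (-6 − -3)² = 10
  (-2 − 2)² + (-4 − -3)² = 17
  (2 − 2)² + (2 − -3)² = 25
  (-5 − 2)² + (4 − -3)² = 98
Minimum is attained by (1, -5), so q lies in its Voronoi cell.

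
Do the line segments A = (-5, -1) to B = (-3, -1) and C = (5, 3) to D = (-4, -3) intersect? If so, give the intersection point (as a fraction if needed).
No (intersection of containing lines falls outside at least one segment)

Parametrize and solve: t = 2, s = 2/3. At least one of these is outside [0, 1], so the segments do not intersect.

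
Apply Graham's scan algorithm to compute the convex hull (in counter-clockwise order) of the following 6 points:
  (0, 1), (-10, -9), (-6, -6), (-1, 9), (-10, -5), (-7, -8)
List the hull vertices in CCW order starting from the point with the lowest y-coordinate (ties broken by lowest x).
Hull (CCW) = [(-10, -9), (-7, -8), (0, 1), (-1, 9), (-10, -5)]

Graham scan procedure:
  1. Find the pivot p₀ = point with lowest y (tie → lowest x): (-10, -9).
  2. Sort the remaining points by polar angle around p₀.
  3. Walk through sorted points, maintaining a stack; pop the top while the last three entries make a non-left turn (cross product ≤ 0).
  4. Final stack is the convex hull in CCW order: (-10, -9), (-7, -8), (0, 1), (-1, 9), (-10, -5).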